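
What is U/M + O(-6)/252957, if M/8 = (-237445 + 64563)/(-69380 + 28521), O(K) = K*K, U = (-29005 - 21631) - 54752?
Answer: -90770417334119/29154474716 ≈ -3113.4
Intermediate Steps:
U = -105388 (U = -50636 - 54752 = -105388)
O(K) = K²
M = 1383056/40859 (M = 8*((-237445 + 64563)/(-69380 + 28521)) = 8*(-172882/(-40859)) = 8*(-172882*(-1/40859)) = 8*(172882/40859) = 1383056/40859 ≈ 33.849)
U/M + O(-6)/252957 = -105388/1383056/40859 + (-6)²/252957 = -105388*40859/1383056 + 36*(1/252957) = -1076512073/345764 + 12/84319 = -90770417334119/29154474716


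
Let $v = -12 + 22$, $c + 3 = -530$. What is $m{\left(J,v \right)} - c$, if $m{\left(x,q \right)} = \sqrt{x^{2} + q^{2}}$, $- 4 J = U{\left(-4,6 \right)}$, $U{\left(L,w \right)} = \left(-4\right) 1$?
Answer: $533 + \sqrt{101} \approx 543.05$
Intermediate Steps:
$c = -533$ ($c = -3 - 530 = -533$)
$v = 10$
$U{\left(L,w \right)} = -4$
$J = 1$ ($J = \left(- \frac{1}{4}\right) \left(-4\right) = 1$)
$m{\left(x,q \right)} = \sqrt{q^{2} + x^{2}}$
$m{\left(J,v \right)} - c = \sqrt{10^{2} + 1^{2}} - -533 = \sqrt{100 + 1} + 533 = \sqrt{101} + 533 = 533 + \sqrt{101}$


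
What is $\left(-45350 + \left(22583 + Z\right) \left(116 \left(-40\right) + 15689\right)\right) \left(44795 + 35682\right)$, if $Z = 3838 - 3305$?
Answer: $20550875030318$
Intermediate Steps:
$Z = 533$
$\left(-45350 + \left(22583 + Z\right) \left(116 \left(-40\right) + 15689\right)\right) \left(44795 + 35682\right) = \left(-45350 + \left(22583 + 533\right) \left(116 \left(-40\right) + 15689\right)\right) \left(44795 + 35682\right) = \left(-45350 + 23116 \left(-4640 + 15689\right)\right) 80477 = \left(-45350 + 23116 \cdot 11049\right) 80477 = \left(-45350 + 255408684\right) 80477 = 255363334 \cdot 80477 = 20550875030318$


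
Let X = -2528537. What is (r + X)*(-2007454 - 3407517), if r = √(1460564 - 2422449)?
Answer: 13691954527427 - 5414971*I*√961885 ≈ 1.3692e+13 - 5.3108e+9*I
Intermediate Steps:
r = I*√961885 (r = √(-961885) = I*√961885 ≈ 980.76*I)
(r + X)*(-2007454 - 3407517) = (I*√961885 - 2528537)*(-2007454 - 3407517) = (-2528537 + I*√961885)*(-5414971) = 13691954527427 - 5414971*I*√961885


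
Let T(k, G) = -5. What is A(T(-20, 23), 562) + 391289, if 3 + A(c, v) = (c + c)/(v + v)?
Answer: 219902727/562 ≈ 3.9129e+5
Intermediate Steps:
A(c, v) = -3 + c/v (A(c, v) = -3 + (c + c)/(v + v) = -3 + (2*c)/((2*v)) = -3 + (2*c)*(1/(2*v)) = -3 + c/v)
A(T(-20, 23), 562) + 391289 = (-3 - 5/562) + 391289 = -1691/562 + 391289 = 219902727/562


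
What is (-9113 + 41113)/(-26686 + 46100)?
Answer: 16000/9707 ≈ 1.6483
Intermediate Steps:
(-9113 + 41113)/(-26686 + 46100) = 32000/19414 = 32000*(1/19414) = 16000/9707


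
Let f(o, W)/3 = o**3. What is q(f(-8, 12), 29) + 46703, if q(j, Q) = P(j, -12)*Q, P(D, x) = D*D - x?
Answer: 68466635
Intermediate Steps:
P(D, x) = D**2 - x
f(o, W) = 3*o**3
q(j, Q) = Q*(12 + j**2) (q(j, Q) = (j**2 - 1*(-12))*Q = (j**2 + 12)*Q = (12 + j**2)*Q = Q*(12 + j**2))
q(f(-8, 12), 29) + 46703 = 29*(12 + (3*(-8)**3)**2) + 46703 = 29*(12 + (3*(-512))**2) + 46703 = 29*(12 + (-1536)**2) + 46703 = 29*(12 + 2359296) + 46703 = 29*2359308 + 46703 = 68419932 + 46703 = 68466635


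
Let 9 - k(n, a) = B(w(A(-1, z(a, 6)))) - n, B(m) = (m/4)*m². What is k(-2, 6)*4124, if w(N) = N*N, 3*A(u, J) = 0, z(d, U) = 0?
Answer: 28868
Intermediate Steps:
A(u, J) = 0 (A(u, J) = (⅓)*0 = 0)
w(N) = N²
B(m) = m³/4 (B(m) = (m*(¼))*m² = (m/4)*m² = m³/4)
k(n, a) = 9 + n (k(n, a) = 9 - ((0²)³/4 - n) = 9 - ((¼)*0³ - n) = 9 - ((¼)*0 - n) = 9 - (0 - n) = 9 - (-1)*n = 9 + n)
k(-2, 6)*4124 = (9 - 2)*4124 = 7*4124 = 28868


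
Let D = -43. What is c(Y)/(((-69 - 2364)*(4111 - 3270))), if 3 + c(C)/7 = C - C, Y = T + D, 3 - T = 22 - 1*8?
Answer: 7/682051 ≈ 1.0263e-5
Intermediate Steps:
T = -11 (T = 3 - (22 - 1*8) = 3 - (22 - 8) = 3 - 1*14 = 3 - 14 = -11)
Y = -54 (Y = -11 - 43 = -54)
c(C) = -21 (c(C) = -21 + 7*(C - C) = -21 + 7*0 = -21 + 0 = -21)
c(Y)/(((-69 - 2364)*(4111 - 3270))) = -21*1/((-69 - 2364)*(4111 - 3270)) = -21/((-2433*841)) = -21/(-2046153) = -21*(-1/2046153) = 7/682051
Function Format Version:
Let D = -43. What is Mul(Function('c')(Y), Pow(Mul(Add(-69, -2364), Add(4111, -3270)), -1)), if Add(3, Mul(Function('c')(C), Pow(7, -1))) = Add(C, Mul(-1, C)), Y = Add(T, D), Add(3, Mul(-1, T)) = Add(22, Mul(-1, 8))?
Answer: Rational(7, 682051) ≈ 1.0263e-5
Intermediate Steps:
T = -11 (T = Add(3, Mul(-1, Add(22, Mul(-1, 8)))) = Add(3, Mul(-1, Add(22, -8))) = Add(3, Mul(-1, 14)) = Add(3, -14) = -11)
Y = -54 (Y = Add(-11, -43) = -54)
Function('c')(C) = -21 (Function('c')(C) = Add(-21, Mul(7, Add(C, Mul(-1, C)))) = Add(-21, Mul(7, 0)) = Add(-21, 0) = -21)
Mul(Function('c')(Y), Pow(Mul(Add(-69, -2364), Add(4111, -3270)), -1)) = Mul(-21, Pow(Mul(Add(-69, -2364), Add(4111, -3270)), -1)) = Mul(-21, Pow(Mul(-2433, 841), -1)) = Mul(-21, Pow(-2046153, -1)) = Mul(-21, Rational(-1, 2046153)) = Rational(7, 682051)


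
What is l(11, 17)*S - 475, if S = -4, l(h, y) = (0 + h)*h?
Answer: -959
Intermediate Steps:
l(h, y) = h² (l(h, y) = h*h = h²)
l(11, 17)*S - 475 = 11²*(-4) - 475 = 121*(-4) - 475 = -484 - 475 = -959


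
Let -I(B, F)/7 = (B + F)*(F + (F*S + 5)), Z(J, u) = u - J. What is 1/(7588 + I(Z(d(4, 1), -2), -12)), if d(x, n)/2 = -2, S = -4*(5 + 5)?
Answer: 1/40698 ≈ 2.4571e-5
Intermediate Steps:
S = -40 (S = -4*10 = -40)
d(x, n) = -4 (d(x, n) = 2*(-2) = -4)
I(B, F) = -7*(5 - 39*F)*(B + F) (I(B, F) = -7*(B + F)*(F + (F*(-40) + 5)) = -7*(B + F)*(F + (-40*F + 5)) = -7*(B + F)*(F + (5 - 40*F)) = -7*(B + F)*(5 - 39*F) = -7*(5 - 39*F)*(B + F))
1/(7588 + I(Z(d(4, 1), -2), -12)) = 1/(7588 + (-35*(-2 - 1*(-4)) - 35*(-12) + 273*(-12)**2 + 273*(-2 - 1*(-4))*(-12))) = 1/(7588 + (-35*(-2 + 4) + 420 + 273*144 + 273*(-2 + 4)*(-12))) = 1/(7588 + (-35*2 + 420 + 39312 + 273*2*(-12))) = 1/(7588 + (-70 + 420 + 39312 - 6552)) = 1/(7588 + 33110) = 1/40698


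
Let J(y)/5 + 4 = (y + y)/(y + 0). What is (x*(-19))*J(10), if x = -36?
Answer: -6840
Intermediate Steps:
J(y) = -10 (J(y) = -20 + 5*((y + y)/(y + 0)) = -20 + 5*((2*y)/y) = -20 + 5*2 = -20 + 10 = -10)
(x*(-19))*J(10) = -36*(-19)*(-10) = 684*(-10) = -6840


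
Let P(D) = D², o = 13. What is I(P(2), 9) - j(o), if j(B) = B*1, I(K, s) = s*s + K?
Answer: 72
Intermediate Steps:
I(K, s) = K + s² (I(K, s) = s² + K = K + s²)
j(B) = B
I(P(2), 9) - j(o) = (2² + 9²) - 1*13 = (4 + 81) - 13 = 85 - 13 = 72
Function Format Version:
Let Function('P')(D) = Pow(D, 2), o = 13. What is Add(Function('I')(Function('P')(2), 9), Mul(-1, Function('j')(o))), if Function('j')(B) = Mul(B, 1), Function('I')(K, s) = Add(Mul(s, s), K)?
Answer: 72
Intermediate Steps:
Function('I')(K, s) = Add(K, Pow(s, 2)) (Function('I')(K, s) = Add(Pow(s, 2), K) = Add(K, Pow(s, 2)))
Function('j')(B) = B
Add(Function('I')(Function('P')(2), 9), Mul(-1, Function('j')(o))) = Add(Add(Pow(2, 2), Pow(9, 2)), Mul(-1, 13)) = Add(Add(4, 81), -13) = Add(85, -13) = 72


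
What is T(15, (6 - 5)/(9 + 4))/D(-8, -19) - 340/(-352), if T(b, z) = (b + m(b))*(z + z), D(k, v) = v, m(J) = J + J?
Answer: 13075/21736 ≈ 0.60154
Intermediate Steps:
m(J) = 2*J
T(b, z) = 6*b*z (T(b, z) = (b + 2*b)*(z + z) = (3*b)*(2*z) = 6*b*z)
T(15, (6 - 5)/(9 + 4))/D(-8, -19) - 340/(-352) = (6*15*((6 - 5)/(9 + 4)))/(-19) - 340/(-352) = (6*15*(1/13))*(-1/19) - 340*(-1/352) = (6*15*(1*(1/13)))*(-1/19) + 85/88 = (6*15*(1/13))*(-1/19) + 85/88 = (90/13)*(-1/19) + 85/88 = -90/247 + 85/88 = 13075/21736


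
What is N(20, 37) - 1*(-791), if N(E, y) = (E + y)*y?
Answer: 2900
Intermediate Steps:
N(E, y) = y*(E + y)
N(20, 37) - 1*(-791) = 37*(20 + 37) - 1*(-791) = 37*57 + 791 = 2109 + 791 = 2900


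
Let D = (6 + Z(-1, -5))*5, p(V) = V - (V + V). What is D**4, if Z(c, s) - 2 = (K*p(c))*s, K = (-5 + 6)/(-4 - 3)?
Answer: 8653650625/2401 ≈ 3.6042e+6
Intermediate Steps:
p(V) = -V (p(V) = V - 2*V = -V)
K = -1/7 (K = 1/(-7) = 1*(-1/7) = -1/7 ≈ -0.14286)
Z(c, s) = 2 + c*s/7 (Z(c, s) = 2 + (-(-1)*c/7)*s = 2 + (c/7)*s = 2 + c*s/7)
D = 305/7 (D = (6 + (2 + (1/7)*(-1)*(-5)))*5 = (6 + (2 + 5/7))*5 = (6 + 19/7)*5 = (61/7)*5 = 305/7 ≈ 43.571)
D**4 = (305/7)**4 = 8653650625/2401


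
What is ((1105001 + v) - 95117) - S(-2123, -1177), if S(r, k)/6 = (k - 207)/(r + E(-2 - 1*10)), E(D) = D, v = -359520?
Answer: 1388518836/2135 ≈ 6.5036e+5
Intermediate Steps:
S(r, k) = 6*(-207 + k)/(-12 + r) (S(r, k) = 6*((k - 207)/(r + (-2 - 1*10))) = 6*((-207 + k)/(r + (-2 - 10))) = 6*((-207 + k)/(r - 12)) = 6*((-207 + k)/(-12 + r)) = 6*(-207 + k)/(-12 + r))
((1105001 + v) - 95117) - S(-2123, -1177) = ((1105001 - 359520) - 95117) - 6*(-207 - 1177)/(-12 - 2123) = (745481 - 95117) - 6*(-1384)/(-2135) = 650364 - 6*(-1)*(-1384)/2135 = 650364 - 1*8304/2135 = 650364 - 8304/2135 = 1388518836/2135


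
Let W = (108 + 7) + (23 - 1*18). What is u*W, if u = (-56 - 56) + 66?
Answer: -5520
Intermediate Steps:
u = -46 (u = -112 + 66 = -46)
W = 120 (W = 115 + (23 - 18) = 115 + 5 = 120)
u*W = -46*120 = -5520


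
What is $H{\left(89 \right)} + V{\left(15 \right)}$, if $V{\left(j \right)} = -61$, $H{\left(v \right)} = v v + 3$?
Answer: $7863$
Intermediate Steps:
$H{\left(v \right)} = 3 + v^{2}$ ($H{\left(v \right)} = v^{2} + 3 = 3 + v^{2}$)
$H{\left(89 \right)} + V{\left(15 \right)} = \left(3 + 89^{2}\right) - 61 = \left(3 + 7921\right) - 61 = 7924 - 61 = 7863$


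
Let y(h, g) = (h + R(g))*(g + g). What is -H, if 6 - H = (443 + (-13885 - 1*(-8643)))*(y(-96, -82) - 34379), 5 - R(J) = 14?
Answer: 82346035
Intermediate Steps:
R(J) = -9 (R(J) = 5 - 1*14 = 5 - 14 = -9)
y(h, g) = 2*g*(-9 + h) (y(h, g) = (h - 9)*(g + g) = (-9 + h)*(2*g) = 2*g*(-9 + h))
H = -82346035 (H = 6 - (443 + (-13885 - 1*(-8643)))*(2*(-82)*(-9 - 96) - 34379) = 6 - (443 + (-13885 + 8643))*(2*(-82)*(-105) - 34379) = 6 - (443 - 5242)*(17220 - 34379) = 6 - (-4799)*(-17159) = 6 - 1*82346041 = 6 - 82346041 = -82346035)
-H = -1*(-82346035) = 82346035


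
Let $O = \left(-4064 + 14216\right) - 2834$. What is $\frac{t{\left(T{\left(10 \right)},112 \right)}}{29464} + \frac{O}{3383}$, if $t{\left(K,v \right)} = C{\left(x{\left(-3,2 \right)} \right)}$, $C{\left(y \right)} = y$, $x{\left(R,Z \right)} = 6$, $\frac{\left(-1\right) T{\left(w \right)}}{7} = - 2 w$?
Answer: $\frac{107818925}{49838356} \approx 2.1634$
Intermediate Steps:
$T{\left(w \right)} = 14 w$ ($T{\left(w \right)} = - 7 \left(- 2 w\right) = 14 w$)
$O = 7318$ ($O = 10152 - 2834 = 7318$)
$t{\left(K,v \right)} = 6$
$\frac{t{\left(T{\left(10 \right)},112 \right)}}{29464} + \frac{O}{3383} = \frac{6}{29464} + \frac{7318}{3383} = 6 \cdot \frac{1}{29464} + 7318 \cdot \frac{1}{3383} = \frac{3}{14732} + \frac{7318}{3383} = \frac{107818925}{49838356}$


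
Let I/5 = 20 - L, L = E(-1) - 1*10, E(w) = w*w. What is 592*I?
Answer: 85840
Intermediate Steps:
E(w) = w²
L = -9 (L = (-1)² - 1*10 = 1 - 10 = -9)
I = 145 (I = 5*(20 - 1*(-9)) = 5*(20 + 9) = 5*29 = 145)
592*I = 592*145 = 85840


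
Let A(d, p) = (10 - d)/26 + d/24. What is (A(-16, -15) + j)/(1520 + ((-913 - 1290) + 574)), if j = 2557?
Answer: -7672/327 ≈ -23.462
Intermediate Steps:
A(d, p) = 5/13 + d/312 (A(d, p) = (10 - d)*(1/26) + d*(1/24) = (5/13 - d/26) + d/24 = 5/13 + d/312)
(A(-16, -15) + j)/(1520 + ((-913 - 1290) + 574)) = ((5/13 + (1/312)*(-16)) + 2557)/(1520 + ((-913 - 1290) + 574)) = ((5/13 - 2/39) + 2557)/(1520 + (-2203 + 574)) = (1/3 + 2557)/(1520 - 1629) = (7672/3)/(-109) = (7672/3)*(-1/109) = -7672/327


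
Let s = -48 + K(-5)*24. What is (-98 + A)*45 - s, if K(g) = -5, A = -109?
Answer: -9147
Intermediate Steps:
s = -168 (s = -48 - 5*24 = -48 - 120 = -168)
(-98 + A)*45 - s = (-98 - 109)*45 - 1*(-168) = -207*45 + 168 = -9315 + 168 = -9147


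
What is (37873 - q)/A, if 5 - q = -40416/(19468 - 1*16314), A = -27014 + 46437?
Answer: 59697628/30630071 ≈ 1.9490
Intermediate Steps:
A = 19423
q = 28093/1577 (q = 5 - (-40416)/(19468 - 1*16314) = 5 - (-40416)/(19468 - 16314) = 5 - (-40416)/3154 = 5 - 1*(-20208/1577) = 5 + 20208/1577 = 28093/1577 ≈ 17.814)
(37873 - q)/A = (37873 - 1*28093/1577)/19423 = (37873 - 28093/1577)*(1/19423) = (59697628/1577)*(1/19423) = 59697628/30630071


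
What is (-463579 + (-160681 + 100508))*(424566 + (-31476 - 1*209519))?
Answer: -96145678392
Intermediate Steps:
(-463579 + (-160681 + 100508))*(424566 + (-31476 - 1*209519)) = (-463579 - 60173)*(424566 + (-31476 - 209519)) = -523752*(424566 - 240995) = -523752*183571 = -96145678392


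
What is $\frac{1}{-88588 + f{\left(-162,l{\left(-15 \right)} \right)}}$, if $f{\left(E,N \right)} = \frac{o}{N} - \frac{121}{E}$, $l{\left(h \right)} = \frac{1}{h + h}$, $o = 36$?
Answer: $- \frac{162}{14526095} \approx -1.1152 \cdot 10^{-5}$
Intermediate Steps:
$l{\left(h \right)} = \frac{1}{2 h}$
$f{\left(E,N \right)} = - \frac{121}{E} + \frac{36}{N}$ ($f{\left(E,N \right)} = \frac{36}{N} - \frac{121}{E} = - \frac{121}{E} + \frac{36}{N}$)
$\frac{1}{-88588 + f{\left(-162,l{\left(-15 \right)} \right)}} = \frac{1}{-88588 + \left(- \frac{121}{-162} + \frac{36}{\frac{1}{2} \frac{1}{-15}}\right)} = \frac{1}{-88588 + \left(\left(-121\right) \left(- \frac{1}{162}\right) + \frac{36}{\frac{1}{2} \left(- \frac{1}{15}\right)}\right)} = \frac{1}{-88588 + \left(\frac{121}{162} + \frac{36}{- \frac{1}{30}}\right)} = \frac{1}{-88588 + \left(\frac{121}{162} + 36 \left(-30\right)\right)} = \frac{1}{-88588 + \left(\frac{121}{162} - 1080\right)} = \frac{1}{-88588 - \frac{174839}{162}} = \frac{1}{- \frac{14526095}{162}} = - \frac{162}{14526095}$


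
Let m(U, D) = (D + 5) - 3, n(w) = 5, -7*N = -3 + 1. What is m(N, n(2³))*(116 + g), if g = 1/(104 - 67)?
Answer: 30051/37 ≈ 812.19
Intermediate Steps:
N = 2/7 (N = -(-3 + 1)/7 = -⅐*(-2) = 2/7 ≈ 0.28571)
g = 1/37 ≈ 0.027027
m(U, D) = 2 + D (m(U, D) = (5 + D) - 3 = 2 + D)
m(N, n(2³))*(116 + g) = (2 + 5)*(116 + 1/37) = 7*(4293/37) = 30051/37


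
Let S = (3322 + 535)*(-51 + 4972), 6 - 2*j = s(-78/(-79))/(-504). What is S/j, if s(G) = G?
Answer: 251906501784/39829 ≈ 6.3247e+6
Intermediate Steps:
j = 39829/13272 (j = 3 - (-78/(-79))/(2*(-504)) = 3 - (-78*(-1/79))*(-1)/(2*504) = 3 - 39*(-1)/(79*504) = 3 - ½*(-13/6636) = 3 + 13/13272 = 39829/13272 ≈ 3.0010)
S = 18980297 (S = 3857*4921 = 18980297)
S/j = 18980297/(39829/13272) = 18980297*(13272/39829) = 251906501784/39829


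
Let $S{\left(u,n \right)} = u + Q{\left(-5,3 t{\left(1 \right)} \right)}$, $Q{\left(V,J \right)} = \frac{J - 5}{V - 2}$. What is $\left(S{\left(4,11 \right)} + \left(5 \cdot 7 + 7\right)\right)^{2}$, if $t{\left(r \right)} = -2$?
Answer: $\frac{110889}{49} \approx 2263.0$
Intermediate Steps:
$Q{\left(V,J \right)} = \frac{-5 + J}{-2 + V}$
$S{\left(u,n \right)} = \frac{11}{7} + u$ ($S{\left(u,n \right)} = u + \frac{-5 + 3 \left(-2\right)}{-2 - 5} = u + \frac{-5 - 6}{-7} = u - - \frac{11}{7} = u + \frac{11}{7} = \frac{11}{7} + u$)
$\left(S{\left(4,11 \right)} + \left(5 \cdot 7 + 7\right)\right)^{2} = \left(\left(\frac{11}{7} + 4\right) + \left(5 \cdot 7 + 7\right)\right)^{2} = \left(\frac{39}{7} + \left(35 + 7\right)\right)^{2} = \left(\frac{39}{7} + 42\right)^{2} = \left(\frac{333}{7}\right)^{2} = \frac{110889}{49}$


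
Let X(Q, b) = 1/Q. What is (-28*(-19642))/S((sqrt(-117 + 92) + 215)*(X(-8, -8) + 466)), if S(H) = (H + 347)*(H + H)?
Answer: 152043496285184/5575373075573225875 - 7063390165888*I/5575373075573225875 ≈ 2.7271e-5 - 1.2669e-6*I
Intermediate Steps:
S(H) = 2*H*(347 + H) (S(H) = (347 + H)*(2*H) = 2*H*(347 + H))
(-28*(-19642))/S((sqrt(-117 + 92) + 215)*(X(-8, -8) + 466)) = (-28*(-19642))/((2*((sqrt(-117 + 92) + 215)*(1/(-8) + 466))*(347 + (sqrt(-117 + 92) + 215)*(1/(-8) + 466)))) = 549976/((2*((sqrt(-25) + 215)*(-1/8 + 466))*(347 + (sqrt(-25) + 215)*(-1/8 + 466)))) = 549976/((2*((5*I + 215)*(3727/8))*(347 + (5*I + 215)*(3727/8)))) = 549976/((2*((215 + 5*I)*(3727/8))*(347 + (215 + 5*I)*(3727/8)))) = 549976/((2*(801305/8 + 18635*I/8)*(347 + (801305/8 + 18635*I/8)))) = 549976/((2*(801305/8 + 18635*I/8)*(804081/8 + 18635*I/8))) = 549976*(512*(801305/8 - 18635*I/8)*(804081/8 - 18635*I/8)/103897077263307064180625) = 281587712*(801305/8 - 18635*I/8)*(804081/8 - 18635*I/8)/103897077263307064180625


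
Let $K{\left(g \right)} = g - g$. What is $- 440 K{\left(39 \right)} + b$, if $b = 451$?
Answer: $451$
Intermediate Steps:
$K{\left(g \right)} = 0$
$- 440 K{\left(39 \right)} + b = \left(-440\right) 0 + 451 = 0 + 451 = 451$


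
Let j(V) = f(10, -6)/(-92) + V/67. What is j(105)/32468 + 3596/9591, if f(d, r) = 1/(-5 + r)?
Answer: 344237866103/918008933424 ≈ 0.37498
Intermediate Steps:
j(V) = 1/1012 + V/67 (j(V) = 1/(-5 - 6*(-92)) + V/67 = -1/92/(-11) + V*(1/67) = -1/11*(-1/92) + V/67 = 1/1012 + V/67)
j(105)/32468 + 3596/9591 = (1/1012 + (1/67)*105)/32468 + 3596/9591 = (1/1012 + 105/67)*(1/32468) + 3596*(1/9591) = (106327/67804)*(1/32468) + 3596/9591 = 106327/2201460272 + 3596/9591 = 344237866103/918008933424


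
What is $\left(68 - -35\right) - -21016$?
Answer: $21119$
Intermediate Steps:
$\left(68 - -35\right) - -21016 = \left(68 + 35\right) + 21016 = 103 + 21016 = 21119$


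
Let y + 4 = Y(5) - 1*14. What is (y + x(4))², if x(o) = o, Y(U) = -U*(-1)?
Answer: 81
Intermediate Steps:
Y(U) = U
y = -13 (y = -4 + (5 - 1*14) = -4 + (5 - 14) = -4 - 9 = -13)
(y + x(4))² = (-13 + 4)² = (-9)² = 81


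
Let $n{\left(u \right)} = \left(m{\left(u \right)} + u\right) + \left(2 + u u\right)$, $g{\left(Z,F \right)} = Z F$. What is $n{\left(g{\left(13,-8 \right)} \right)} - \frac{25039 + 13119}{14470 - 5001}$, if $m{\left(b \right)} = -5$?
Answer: $\frac{101365363}{9469} \approx 10705.0$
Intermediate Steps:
$g{\left(Z,F \right)} = F Z$
$n{\left(u \right)} = -3 + u + u^{2}$ ($n{\left(u \right)} = \left(-5 + u\right) + \left(2 + u u\right) = \left(-5 + u\right) + \left(2 + u^{2}\right) = -3 + u + u^{2}$)
$n{\left(g{\left(13,-8 \right)} \right)} - \frac{25039 + 13119}{14470 - 5001} = \left(-3 - 104 + \left(\left(-8\right) 13\right)^{2}\right) - \frac{25039 + 13119}{14470 - 5001} = \left(-3 - 104 + \left(-104\right)^{2}\right) - \frac{38158}{9469} = \left(-3 - 104 + 10816\right) - 38158 \cdot \frac{1}{9469} = 10709 - \frac{38158}{9469} = \frac{101365363}{9469}$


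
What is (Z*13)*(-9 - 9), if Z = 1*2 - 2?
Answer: 0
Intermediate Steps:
Z = 0 (Z = 2 - 2 = 0)
(Z*13)*(-9 - 9) = (0*13)*(-9 - 9) = 0*(-18) = 0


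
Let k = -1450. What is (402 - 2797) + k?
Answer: -3845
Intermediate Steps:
(402 - 2797) + k = (402 - 2797) - 1450 = -2395 - 1450 = -3845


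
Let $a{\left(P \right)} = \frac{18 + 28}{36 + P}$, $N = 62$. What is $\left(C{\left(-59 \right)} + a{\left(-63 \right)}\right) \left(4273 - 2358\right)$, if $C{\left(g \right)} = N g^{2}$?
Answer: $\frac{11158988420}{27} \approx 4.133 \cdot 10^{8}$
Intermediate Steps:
$a{\left(P \right)} = \frac{46}{36 + P}$
$C{\left(g \right)} = 62 g^{2}$
$\left(C{\left(-59 \right)} + a{\left(-63 \right)}\right) \left(4273 - 2358\right) = \left(62 \left(-59\right)^{2} + \frac{46}{36 - 63}\right) \left(4273 - 2358\right) = \left(62 \cdot 3481 + \frac{46}{-27}\right) 1915 = \left(215822 + 46 \left(- \frac{1}{27}\right)\right) 1915 = \left(215822 - \frac{46}{27}\right) 1915 = \frac{5827148}{27} \cdot 1915 = \frac{11158988420}{27}$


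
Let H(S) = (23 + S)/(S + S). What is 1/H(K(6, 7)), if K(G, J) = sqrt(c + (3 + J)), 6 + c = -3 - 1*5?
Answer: 8/533 + 92*I/533 ≈ 0.015009 + 0.17261*I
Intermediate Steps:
c = -14 (c = -6 + (-3 - 1*5) = -6 + (-3 - 5) = -6 - 8 = -14)
K(G, J) = sqrt(-11 + J) (K(G, J) = sqrt(-14 + (3 + J)) = sqrt(-11 + J))
H(S) = (23 + S)/(2*S) (H(S) = (23 + S)/((2*S)) = (23 + S)*(1/(2*S)) = (23 + S)/(2*S))
1/H(K(6, 7)) = 1/((23 + sqrt(-11 + 7))/(2*(sqrt(-11 + 7)))) = 1/((23 + sqrt(-4))/(2*(sqrt(-4)))) = 1/((23 + 2*I)/(2*((2*I)))) = 1/((-I/2)*(23 + 2*I)/2) = 1/(-I*(23 + 2*I)/4) = 4*I*(23 - 2*I)/533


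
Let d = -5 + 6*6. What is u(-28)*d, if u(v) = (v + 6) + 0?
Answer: -682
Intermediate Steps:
u(v) = 6 + v (u(v) = (6 + v) + 0 = 6 + v)
d = 31 (d = -5 + 36 = 31)
u(-28)*d = (6 - 28)*31 = -22*31 = -682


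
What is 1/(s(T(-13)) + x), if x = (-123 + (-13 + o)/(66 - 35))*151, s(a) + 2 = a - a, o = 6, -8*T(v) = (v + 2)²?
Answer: -31/576882 ≈ -5.3737e-5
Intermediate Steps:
T(v) = -(2 + v)²/8 (T(v) = -(v + 2)²/8 = -(2 + v)²/8)
s(a) = -2 (s(a) = -2 + (a - a) = -2 + 0 = -2)
x = -576820/31 (x = (-123 + (-13 + 6)/(66 - 35))*151 = (-123 - 7/31)*151 = -3820/31*151 = -576820/31 ≈ -18607.)
1/(s(T(-13)) + x) = 1/(-2 - 576820/31) = 1/(-576882/31) = -31/576882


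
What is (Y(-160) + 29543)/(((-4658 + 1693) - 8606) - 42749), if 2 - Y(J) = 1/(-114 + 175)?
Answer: -450561/828380 ≈ -0.54391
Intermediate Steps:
Y(J) = 121/61 (Y(J) = 2 - 1/(-114 + 175) = 2 - 1/61 = 121/61)
(Y(-160) + 29543)/(((-4658 + 1693) - 8606) - 42749) = (121/61 + 29543)/(((-4658 + 1693) - 8606) - 42749) = 1802244/(61*((-2965 - 8606) - 42749)) = 1802244/(61*(-11571 - 42749)) = (1802244/61)/(-54320) = (1802244/61)*(-1/54320) = -450561/828380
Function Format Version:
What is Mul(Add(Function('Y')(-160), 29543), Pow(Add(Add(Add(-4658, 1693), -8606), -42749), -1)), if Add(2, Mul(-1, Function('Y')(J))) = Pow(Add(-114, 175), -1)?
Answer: Rational(-450561, 828380) ≈ -0.54391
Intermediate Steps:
Function('Y')(J) = Rational(121, 61) (Function('Y')(J) = Add(2, Mul(-1, Pow(Add(-114, 175), -1))) = Add(2, Mul(-1, Pow(61, -1))) = Add(2, Mul(-1, Rational(1, 61))) = Add(2, Rational(-1, 61)) = Rational(121, 61))
Mul(Add(Function('Y')(-160), 29543), Pow(Add(Add(Add(-4658, 1693), -8606), -42749), -1)) = Mul(Add(Rational(121, 61), 29543), Pow(Add(Add(Add(-4658, 1693), -8606), -42749), -1)) = Mul(Rational(1802244, 61), Pow(Add(Add(-2965, -8606), -42749), -1)) = Mul(Rational(1802244, 61), Pow(Add(-11571, -42749), -1)) = Mul(Rational(1802244, 61), Pow(-54320, -1)) = Mul(Rational(1802244, 61), Rational(-1, 54320)) = Rational(-450561, 828380)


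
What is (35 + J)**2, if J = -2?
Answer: 1089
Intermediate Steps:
(35 + J)**2 = (35 - 2)**2 = 33**2 = 1089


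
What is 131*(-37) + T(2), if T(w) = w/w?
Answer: -4846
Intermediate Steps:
T(w) = 1
131*(-37) + T(2) = 131*(-37) + 1 = -4847 + 1 = -4846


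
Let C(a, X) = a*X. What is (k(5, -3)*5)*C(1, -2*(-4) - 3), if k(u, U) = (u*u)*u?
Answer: 3125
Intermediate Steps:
C(a, X) = X*a
k(u, U) = u³ (k(u, U) = u²*u = u³)
(k(5, -3)*5)*C(1, -2*(-4) - 3) = (5³*5)*((-2*(-4) - 3)*1) = (125*5)*((8 - 3)*1) = 625*(5*1) = 625*5 = 3125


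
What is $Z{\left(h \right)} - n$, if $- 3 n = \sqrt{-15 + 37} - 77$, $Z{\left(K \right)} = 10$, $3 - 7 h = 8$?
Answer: $- \frac{47}{3} + \frac{\sqrt{22}}{3} \approx -14.103$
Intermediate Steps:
$h = - \frac{5}{7}$ ($h = \frac{3}{7} - \frac{8}{7} = - \frac{5}{7} \approx -0.71429$)
$n = \frac{77}{3} - \frac{\sqrt{22}}{3}$ ($n = - \frac{\sqrt{-15 + 37} - 77}{3} = - \frac{\sqrt{22} - 77}{3} = - \frac{-77 + \sqrt{22}}{3} = \frac{77}{3} - \frac{\sqrt{22}}{3} \approx 24.103$)
$Z{\left(h \right)} - n = 10 - \left(\frac{77}{3} - \frac{\sqrt{22}}{3}\right) = - \frac{47}{3} + \frac{\sqrt{22}}{3}$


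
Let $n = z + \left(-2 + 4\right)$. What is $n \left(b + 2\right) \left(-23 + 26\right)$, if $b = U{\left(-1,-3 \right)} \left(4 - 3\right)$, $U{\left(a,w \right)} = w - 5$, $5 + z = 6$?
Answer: $-54$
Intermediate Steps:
$z = 1$ ($z = -5 + 6 = 1$)
$U{\left(a,w \right)} = -5 + w$ ($U{\left(a,w \right)} = w - 5 = -5 + w$)
$n = 3$ ($n = 1 + \left(-2 + 4\right) = 1 + 2 = 3$)
$b = -8$ ($b = \left(-5 - 3\right) \left(4 - 3\right) = \left(-8\right) 1 = -8$)
$n \left(b + 2\right) \left(-23 + 26\right) = 3 \left(-8 + 2\right) \left(-23 + 26\right) = 3 \left(-6\right) 3 = \left(-18\right) 3 = -54$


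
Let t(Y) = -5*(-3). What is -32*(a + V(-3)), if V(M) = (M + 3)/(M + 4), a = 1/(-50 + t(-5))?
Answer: 32/35 ≈ 0.91429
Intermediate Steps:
t(Y) = 15
a = -1/35 (a = 1/(-50 + 15) = 1/(-35) = -1/35 ≈ -0.028571)
V(M) = (3 + M)/(4 + M)
-32*(a + V(-3)) = -32*(-1/35 + (3 - 3)/(4 - 3)) = -32*(-1/35 + 0/1) = -32*(-1/35 + 1*0) = -32*(-1/35 + 0) = -32*(-1/35) = 32/35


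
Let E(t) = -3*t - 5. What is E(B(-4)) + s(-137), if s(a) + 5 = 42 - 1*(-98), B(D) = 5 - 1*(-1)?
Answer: 112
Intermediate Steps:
B(D) = 6 (B(D) = 5 + 1 = 6)
s(a) = 135 (s(a) = -5 + (42 - 1*(-98)) = -5 + (42 + 98) = -5 + 140 = 135)
E(t) = -5 - 3*t
E(B(-4)) + s(-137) = (-5 - 3*6) + 135 = (-5 - 18) + 135 = -23 + 135 = 112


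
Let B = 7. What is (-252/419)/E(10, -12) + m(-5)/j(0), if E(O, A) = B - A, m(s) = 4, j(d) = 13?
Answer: 28568/103493 ≈ 0.27604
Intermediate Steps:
E(O, A) = 7 - A
(-252/419)/E(10, -12) + m(-5)/j(0) = (-252/419)/(7 - 1*(-12)) + 4/13 = (-252*1/419)/(7 + 12) + 4*(1/13) = -252/419/19 + 4/13 = -252/419*1/19 + 4/13 = -252/7961 + 4/13 = 28568/103493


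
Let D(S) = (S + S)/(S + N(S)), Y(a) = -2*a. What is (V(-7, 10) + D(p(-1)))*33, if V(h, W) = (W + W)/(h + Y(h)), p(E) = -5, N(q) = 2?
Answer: 1430/7 ≈ 204.29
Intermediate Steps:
D(S) = 2*S/(2 + S) (D(S) = (S + S)/(S + 2) = (2*S)/(2 + S) = 2*S/(2 + S))
V(h, W) = -2*W/h (V(h, W) = (W + W)/(h - 2*h) = (2*W)/((-h)) = (2*W)*(-1/h) = -2*W/h)
(V(-7, 10) + D(p(-1)))*33 = (-2*10/(-7) + 2*(-5)/(2 - 5))*33 = (-2*10*(-1/7) + 2*(-5)/(-3))*33 = (20/7 + 2*(-5)*(-1/3))*33 = (20/7 + 10/3)*33 = (130/21)*33 = 1430/7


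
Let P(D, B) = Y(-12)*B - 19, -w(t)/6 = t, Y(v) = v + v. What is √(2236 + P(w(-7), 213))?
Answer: I*√2895 ≈ 53.805*I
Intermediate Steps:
Y(v) = 2*v
w(t) = -6*t
P(D, B) = -19 - 24*B (P(D, B) = (2*(-12))*B - 19 = -24*B - 19 = -19 - 24*B)
√(2236 + P(w(-7), 213)) = √(2236 + (-19 - 24*213)) = √(2236 + (-19 - 5112)) = √(2236 - 5131) = √(-2895) = I*√2895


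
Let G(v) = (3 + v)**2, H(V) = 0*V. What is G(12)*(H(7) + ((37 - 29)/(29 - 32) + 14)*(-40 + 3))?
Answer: -94350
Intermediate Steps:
H(V) = 0
G(12)*(H(7) + ((37 - 29)/(29 - 32) + 14)*(-40 + 3)) = (3 + 12)**2*(0 + ((37 - 29)/(29 - 32) + 14)*(-40 + 3)) = 15**2*(0 + (8/(-3) + 14)*(-37)) = 225*(0 + (8*(-1/3) + 14)*(-37)) = 225*(0 + (-8/3 + 14)*(-37)) = 225*(0 + (34/3)*(-37)) = 225*(0 - 1258/3) = 225*(-1258/3) = -94350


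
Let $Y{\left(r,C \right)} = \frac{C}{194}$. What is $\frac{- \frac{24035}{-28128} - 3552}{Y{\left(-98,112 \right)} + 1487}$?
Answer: $- \frac{9689002237}{4058729760} \approx -2.3872$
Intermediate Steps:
$Y{\left(r,C \right)} = \frac{C}{194}$ ($Y{\left(r,C \right)} = C \frac{1}{194} = \frac{C}{194}$)
$\frac{- \frac{24035}{-28128} - 3552}{Y{\left(-98,112 \right)} + 1487} = \frac{- \frac{24035}{-28128} - 3552}{\frac{1}{194} \cdot 112 + 1487} = \frac{\left(-24035\right) \left(- \frac{1}{28128}\right) - 3552}{\frac{56}{97} + 1487} = \frac{\frac{24035}{28128} - 3552}{\frac{144295}{97}} = \left(- \frac{99886621}{28128}\right) \frac{97}{144295} = - \frac{9689002237}{4058729760}$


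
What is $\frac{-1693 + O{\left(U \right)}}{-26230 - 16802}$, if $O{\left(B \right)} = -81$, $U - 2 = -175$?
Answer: $\frac{887}{21516} \approx 0.041225$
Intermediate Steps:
$U = -173$ ($U = 2 - 175 = -173$)
$\frac{-1693 + O{\left(U \right)}}{-26230 - 16802} = \frac{-1693 - 81}{-26230 - 16802} = - \frac{1774}{-43032} = \left(-1774\right) \left(- \frac{1}{43032}\right) = \frac{887}{21516}$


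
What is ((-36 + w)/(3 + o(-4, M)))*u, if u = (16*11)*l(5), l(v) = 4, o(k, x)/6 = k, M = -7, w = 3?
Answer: 7744/7 ≈ 1106.3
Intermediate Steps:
o(k, x) = 6*k
u = 704 (u = (16*11)*4 = 176*4 = 704)
((-36 + w)/(3 + o(-4, M)))*u = ((-36 + 3)/(3 + 6*(-4)))*704 = -33/(3 - 24)*704 = -33/(-21)*704 = -33*(-1/21)*704 = (11/7)*704 = 7744/7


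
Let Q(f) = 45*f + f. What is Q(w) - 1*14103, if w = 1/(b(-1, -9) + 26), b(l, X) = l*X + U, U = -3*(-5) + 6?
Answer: -394861/28 ≈ -14102.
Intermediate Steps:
U = 21 (U = 15 + 6 = 21)
b(l, X) = 21 + X*l (b(l, X) = l*X + 21 = X*l + 21 = 21 + X*l)
w = 1/56 (w = 1/((21 - 9*(-1)) + 26) = 1/((21 + 9) + 26) = 1/(30 + 26) = 1/56 ≈ 0.017857)
Q(f) = 46*f
Q(w) - 1*14103 = 46*(1/56) - 1*14103 = 23/28 - 14103 = -394861/28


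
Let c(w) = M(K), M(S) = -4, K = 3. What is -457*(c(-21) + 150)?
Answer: -66722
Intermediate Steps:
c(w) = -4
-457*(c(-21) + 150) = -457*(-4 + 150) = -457*146 = -66722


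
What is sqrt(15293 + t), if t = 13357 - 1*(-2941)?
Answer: sqrt(31591) ≈ 177.74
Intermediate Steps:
t = 16298 (t = 13357 + 2941 = 16298)
sqrt(15293 + t) = sqrt(15293 + 16298) = sqrt(31591)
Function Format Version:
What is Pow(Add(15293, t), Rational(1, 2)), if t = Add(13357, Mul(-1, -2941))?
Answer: Pow(31591, Rational(1, 2)) ≈ 177.74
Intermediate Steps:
t = 16298 (t = Add(13357, 2941) = 16298)
Pow(Add(15293, t), Rational(1, 2)) = Pow(Add(15293, 16298), Rational(1, 2)) = Pow(31591, Rational(1, 2))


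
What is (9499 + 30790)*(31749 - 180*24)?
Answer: 1105086981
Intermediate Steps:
(9499 + 30790)*(31749 - 180*24) = 40289*(31749 - 4320) = 40289*27429 = 1105086981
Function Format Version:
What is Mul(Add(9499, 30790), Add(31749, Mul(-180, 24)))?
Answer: 1105086981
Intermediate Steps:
Mul(Add(9499, 30790), Add(31749, Mul(-180, 24))) = Mul(40289, Add(31749, -4320)) = Mul(40289, 27429) = 1105086981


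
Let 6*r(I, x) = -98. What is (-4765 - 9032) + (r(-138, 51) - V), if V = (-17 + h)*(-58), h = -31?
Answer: -49792/3 ≈ -16597.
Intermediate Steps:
V = 2784 (V = (-17 - 31)*(-58) = -48*(-58) = 2784)
r(I, x) = -49/3 (r(I, x) = (⅙)*(-98) = -49/3)
(-4765 - 9032) + (r(-138, 51) - V) = (-4765 - 9032) + (-49/3 - 1*2784) = -13797 + (-49/3 - 2784) = -13797 - 8401/3 = -49792/3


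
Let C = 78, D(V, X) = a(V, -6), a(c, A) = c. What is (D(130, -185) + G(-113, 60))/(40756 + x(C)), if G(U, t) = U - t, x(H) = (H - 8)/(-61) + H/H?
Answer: -2623/2486107 ≈ -0.0010551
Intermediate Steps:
D(V, X) = V
x(H) = 69/61 - H/61 (x(H) = (-8 + H)*(-1/61) + 1 = (8/61 - H/61) + 1 = 69/61 - H/61)
(D(130, -185) + G(-113, 60))/(40756 + x(C)) = (130 + (-113 - 1*60))/(40756 + (69/61 - 1/61*78)) = (130 + (-113 - 60))/(40756 + (69/61 - 78/61)) = (130 - 173)/(40756 - 9/61) = -43/2486107/61 = -43*61/2486107 = -2623/2486107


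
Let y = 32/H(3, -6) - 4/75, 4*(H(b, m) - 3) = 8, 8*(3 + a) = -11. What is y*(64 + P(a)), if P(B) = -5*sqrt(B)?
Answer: 30464/75 - 119*I*sqrt(70)/15 ≈ 406.19 - 66.375*I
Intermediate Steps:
a = -35/8 (a = -3 + (1/8)*(-11) = -3 - 11/8 = -35/8 ≈ -4.3750)
H(b, m) = 5 (H(b, m) = 3 + (1/4)*8 = 3 + 2 = 5)
y = 476/75 (y = 32/5 - 4/75 = 476/75 ≈ 6.3467)
y*(64 + P(a)) = 476*(64 - 5*I*sqrt(70)/4)/75 = 30464/75 - 119*I*sqrt(70)/15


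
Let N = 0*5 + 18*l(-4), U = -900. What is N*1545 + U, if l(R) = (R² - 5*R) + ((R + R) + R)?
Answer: 666540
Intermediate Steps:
l(R) = R² - 2*R (l(R) = (R² - 5*R) + (2*R + R) = (R² - 5*R) + 3*R = R² - 2*R)
N = 432 (N = 0*5 + 18*(-4*(-2 - 4)) = 0 + 18*(-4*(-6)) = 0 + 18*24 = 0 + 432 = 432)
N*1545 + U = 432*1545 - 900 = 667440 - 900 = 666540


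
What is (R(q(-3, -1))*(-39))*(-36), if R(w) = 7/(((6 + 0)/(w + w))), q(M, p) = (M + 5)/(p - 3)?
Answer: -1638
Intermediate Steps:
q(M, p) = (5 + M)/(-3 + p)
R(w) = 7*w/3 (R(w) = 7/((6/((2*w)))) = 7/((6*(1/(2*w)))) = 7/((3/w)) = 7*(w/3) = 7*w/3)
(R(q(-3, -1))*(-39))*(-36) = ((7*((5 - 3)/(-3 - 1))/3)*(-39))*(-36) = ((7*(2/(-4))/3)*(-39))*(-36) = ((7*(-¼*2)/3)*(-39))*(-36) = (((7/3)*(-½))*(-39))*(-36) = -7/6*(-39)*(-36) = (91/2)*(-36) = -1638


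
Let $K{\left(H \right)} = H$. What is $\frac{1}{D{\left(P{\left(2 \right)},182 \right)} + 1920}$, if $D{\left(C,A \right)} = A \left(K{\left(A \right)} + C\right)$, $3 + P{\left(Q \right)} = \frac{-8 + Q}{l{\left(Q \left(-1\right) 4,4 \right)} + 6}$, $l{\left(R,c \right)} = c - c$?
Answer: $\frac{1}{34316} \approx 2.9141 \cdot 10^{-5}$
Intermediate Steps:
$l{\left(R,c \right)} = 0$
$P{\left(Q \right)} = - \frac{13}{3} + \frac{Q}{6}$ ($P{\left(Q \right)} = -3 + \frac{-8 + Q}{0 + 6} = -3 + \frac{-8 + Q}{6} = -3 + \left(-8 + Q\right) \frac{1}{6} = -3 + \left(- \frac{4}{3} + \frac{Q}{6}\right) = - \frac{13}{3} + \frac{Q}{6}$)
$D{\left(C,A \right)} = A \left(A + C\right)$
$\frac{1}{D{\left(P{\left(2 \right)},182 \right)} + 1920} = \frac{1}{182 \left(182 + \left(- \frac{13}{3} + \frac{1}{6} \cdot 2\right)\right) + 1920} = \frac{1}{182 \left(182 + \left(- \frac{13}{3} + \frac{1}{3}\right)\right) + 1920} = \frac{1}{182 \left(182 - 4\right) + 1920} = \frac{1}{182 \cdot 178 + 1920} = \frac{1}{32396 + 1920} = \frac{1}{34316}$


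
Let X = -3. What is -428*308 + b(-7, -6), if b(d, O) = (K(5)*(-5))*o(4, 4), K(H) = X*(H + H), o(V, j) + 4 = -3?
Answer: -132874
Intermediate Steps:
o(V, j) = -7 (o(V, j) = -4 - 3 = -7)
K(H) = -6*H (K(H) = -3*(H + H) = -6*H)
b(d, O) = -1050 (b(d, O) = (-6*5*(-5))*(-7) = -30*(-5)*(-7) = 150*(-7) = -1050)
-428*308 + b(-7, -6) = -428*308 - 1050 = -131824 - 1050 = -132874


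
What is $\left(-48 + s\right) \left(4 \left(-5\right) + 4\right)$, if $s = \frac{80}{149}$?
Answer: $\frac{113152}{149} \approx 759.41$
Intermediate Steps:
$s = \frac{80}{149}$ ($s = 80 \cdot \frac{1}{149} = \frac{80}{149} \approx 0.53691$)
$\left(-48 + s\right) \left(4 \left(-5\right) + 4\right) = \left(-48 + \frac{80}{149}\right) \left(4 \left(-5\right) + 4\right) = - \frac{7072 \left(-20 + 4\right)}{149} = \left(- \frac{7072}{149}\right) \left(-16\right) = \frac{113152}{149}$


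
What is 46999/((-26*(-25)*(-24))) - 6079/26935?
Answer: -272150093/84037200 ≈ -3.2384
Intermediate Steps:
46999/((-26*(-25)*(-24))) - 6079/26935 = 46999/((650*(-24))) - 6079*1/26935 = 46999/(-15600) - 6079/26935 = 46999*(-1/15600) - 6079/26935 = -46999/15600 - 6079/26935 = -272150093/84037200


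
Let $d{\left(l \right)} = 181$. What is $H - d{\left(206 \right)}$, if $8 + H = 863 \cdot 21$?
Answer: $17934$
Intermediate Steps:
$H = 18115$ ($H = -8 + 863 \cdot 21 = -8 + 18123 = 18115$)
$H - d{\left(206 \right)} = 18115 - 181 = 17934$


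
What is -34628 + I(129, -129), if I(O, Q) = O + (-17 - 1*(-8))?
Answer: -34508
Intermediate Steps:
I(O, Q) = -9 + O (I(O, Q) = O + (-17 + 8) = O - 9 = -9 + O)
-34628 + I(129, -129) = -34628 + (-9 + 129) = -34628 + 120 = -34508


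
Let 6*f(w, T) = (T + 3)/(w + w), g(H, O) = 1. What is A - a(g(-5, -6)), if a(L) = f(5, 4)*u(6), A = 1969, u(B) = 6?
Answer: 19683/10 ≈ 1968.3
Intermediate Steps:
f(w, T) = (3 + T)/(12*w) (f(w, T) = ((T + 3)/(w + w))/6 = ((3 + T)/((2*w)))/6 = ((3 + T)*(1/(2*w)))/6 = ((3 + T)/(2*w))/6 = (3 + T)/(12*w))
a(L) = 7/10 (a(L) = ((1/12)*(3 + 4)/5)*6 = ((1/12)*(1/5)*7)*6 = (7/60)*6 = 7/10)
A - a(g(-5, -6)) = 1969 - 1*7/10 = 1969 - 7/10 = 19683/10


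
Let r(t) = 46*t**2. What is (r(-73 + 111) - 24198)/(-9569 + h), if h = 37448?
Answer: 42226/27879 ≈ 1.5146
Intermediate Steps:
(r(-73 + 111) - 24198)/(-9569 + h) = (46*(-73 + 111)**2 - 24198)/(-9569 + 37448) = (46*38**2 - 24198)/27879 = (46*1444 - 24198)*(1/27879) = (66424 - 24198)*(1/27879) = 42226*(1/27879) = 42226/27879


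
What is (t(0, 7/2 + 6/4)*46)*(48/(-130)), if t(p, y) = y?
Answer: -1104/13 ≈ -84.923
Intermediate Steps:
(t(0, 7/2 + 6/4)*46)*(48/(-130)) = ((7/2 + 6/4)*46)*(48/(-130)) = ((7*(1/2) + 6*(1/4))*46)*(48*(-1/130)) = ((7/2 + 3/2)*46)*(-24/65) = (5*46)*(-24/65) = 230*(-24/65) = -1104/13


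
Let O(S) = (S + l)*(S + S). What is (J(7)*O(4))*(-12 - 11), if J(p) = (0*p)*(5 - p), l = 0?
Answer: 0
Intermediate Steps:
O(S) = 2*S² (O(S) = (S + 0)*(S + S) = S*(2*S) = 2*S²)
J(p) = 0 (J(p) = 0*(5 - p) = 0)
(J(7)*O(4))*(-12 - 11) = (0*(2*4²))*(-12 - 11) = (0*(2*16))*(-23) = (0*32)*(-23) = 0*(-23) = 0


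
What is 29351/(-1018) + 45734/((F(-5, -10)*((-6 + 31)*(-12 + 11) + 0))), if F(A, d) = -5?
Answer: 42888337/127250 ≈ 337.04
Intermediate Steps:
29351/(-1018) + 45734/((F(-5, -10)*((-6 + 31)*(-12 + 11) + 0))) = 29351/(-1018) + 45734/((-5*((-6 + 31)*(-12 + 11) + 0))) = 29351*(-1/1018) + 45734/((-5*(25*(-1) + 0))) = -29351/1018 + 45734/((-5*(-25 + 0))) = -29351/1018 + 45734/((-5*(-25))) = -29351/1018 + 45734/125 = 42888337/127250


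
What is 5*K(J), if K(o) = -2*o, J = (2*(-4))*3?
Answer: 240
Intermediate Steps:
J = -24 (J = -8*3 = -24)
5*K(J) = 5*(-2*(-24)) = 5*48 = 240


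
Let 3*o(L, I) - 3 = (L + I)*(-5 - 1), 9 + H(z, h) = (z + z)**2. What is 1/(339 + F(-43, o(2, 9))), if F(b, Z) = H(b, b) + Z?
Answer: 1/7705 ≈ 0.00012979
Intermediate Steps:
H(z, h) = -9 + 4*z**2 (H(z, h) = -9 + (z + z)**2 = -9 + (2*z)**2 = -9 + 4*z**2)
o(L, I) = 1 - 2*I - 2*L (o(L, I) = 1 + ((L + I)*(-5 - 1))/3 = 1 + ((I + L)*(-6))/3 = 1 + (-6*I - 6*L)/3 = 1 + (-2*I - 2*L) = 1 - 2*I - 2*L)
F(b, Z) = -9 + Z + 4*b**2 (F(b, Z) = (-9 + 4*b**2) + Z = -9 + Z + 4*b**2)
1/(339 + F(-43, o(2, 9))) = 1/(339 + (-9 + (1 - 2*9 - 2*2) + 4*(-43)**2)) = 1/(339 + (-9 + (1 - 18 - 4) + 4*1849)) = 1/(339 + (-9 - 21 + 7396)) = 1/(339 + 7366) = 1/7705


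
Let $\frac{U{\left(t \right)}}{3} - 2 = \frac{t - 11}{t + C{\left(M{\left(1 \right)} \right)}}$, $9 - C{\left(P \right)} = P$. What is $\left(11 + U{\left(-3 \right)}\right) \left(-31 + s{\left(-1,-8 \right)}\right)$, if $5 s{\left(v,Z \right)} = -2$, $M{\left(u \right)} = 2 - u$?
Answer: $- \frac{6751}{25} \approx -270.04$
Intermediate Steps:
$C{\left(P \right)} = 9 - P$
$U{\left(t \right)} = 6 + \frac{3 \left(-11 + t\right)}{8 + t}$ ($U{\left(t \right)} = 6 + 3 \frac{t - 11}{t + \left(9 - \left(2 - 1\right)\right)} = 6 + 3 \frac{-11 + t}{t + \left(9 - \left(2 - 1\right)\right)} = 6 + 3 \frac{-11 + t}{t + \left(9 - 1\right)} = 6 + 3 \frac{-11 + t}{t + 8} = 6 + 3 \frac{-11 + t}{8 + t} = 6 + \frac{3 \left(-11 + t\right)}{8 + t}$)
$s{\left(v,Z \right)} = - \frac{2}{5}$ ($s{\left(v,Z \right)} = \frac{1}{5} \left(-2\right) = - \frac{2}{5}$)
$\left(11 + U{\left(-3 \right)}\right) \left(-31 + s{\left(-1,-8 \right)}\right) = \left(11 + \frac{3 \left(5 + 3 \left(-3\right)\right)}{8 - 3}\right) \left(-31 - \frac{2}{5}\right) = \left(11 + \frac{3 \left(5 - 9\right)}{5}\right) \left(- \frac{157}{5}\right) = \left(11 + 3 \cdot \frac{1}{5} \left(-4\right)\right) \left(- \frac{157}{5}\right) = \left(11 - \frac{12}{5}\right) \left(- \frac{157}{5}\right) = \frac{43}{5} \left(- \frac{157}{5}\right) = - \frac{6751}{25}$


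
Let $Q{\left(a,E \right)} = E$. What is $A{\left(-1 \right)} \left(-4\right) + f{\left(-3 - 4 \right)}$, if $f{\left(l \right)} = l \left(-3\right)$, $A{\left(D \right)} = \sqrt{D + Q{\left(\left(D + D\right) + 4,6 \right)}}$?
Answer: $21 - 4 \sqrt{5} \approx 12.056$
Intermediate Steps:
$A{\left(D \right)} = \sqrt{6 + D}$ ($A{\left(D \right)} = \sqrt{D + 6} = \sqrt{6 + D}$)
$f{\left(l \right)} = - 3 l$
$A{\left(-1 \right)} \left(-4\right) + f{\left(-3 - 4 \right)} = \sqrt{6 - 1} \left(-4\right) - 3 \left(-3 - 4\right) = \sqrt{5} \left(-4\right) - -21 = - 4 \sqrt{5} + 21 = 21 - 4 \sqrt{5}$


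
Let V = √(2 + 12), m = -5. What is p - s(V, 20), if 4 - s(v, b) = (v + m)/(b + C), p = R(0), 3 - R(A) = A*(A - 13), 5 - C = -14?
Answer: -44/39 + √14/39 ≈ -1.0323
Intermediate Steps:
C = 19 (C = 5 - 1*(-14) = 5 + 14 = 19)
R(A) = 3 - A*(-13 + A) (R(A) = 3 - A*(A - 13) = 3 - A*(-13 + A))
p = 3 (p = 3 - 1*0² + 13*0 = 3 - 1*0 + 0 = 3 + 0 + 0 = 3)
V = √14 ≈ 3.7417
s(v, b) = 4 - (-5 + v)/(19 + b) (s(v, b) = 4 - (v - 5)/(b + 19) = 4 - (-5 + v)/(19 + b))
p - s(V, 20) = 3 - (81 - √14 + 4*20)/(19 + 20) = 3 - (81 - √14 + 80)/39 = 3 - (161 - √14)/39 = 3 - (161/39 - √14/39) = 3 + (-161/39 + √14/39) = -44/39 + √14/39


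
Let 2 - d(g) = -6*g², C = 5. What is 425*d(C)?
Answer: 64600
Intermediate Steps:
d(g) = 2 + 6*g² (d(g) = 2 - (-6)*g² = 2 + 6*g²)
425*d(C) = 425*(2 + 6*5²) = 425*(2 + 6*25) = 425*(2 + 150) = 425*152 = 64600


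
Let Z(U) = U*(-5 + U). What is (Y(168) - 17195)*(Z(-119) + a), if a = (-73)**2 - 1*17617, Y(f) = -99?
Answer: -42681592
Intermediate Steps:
a = -12288 (a = 5329 - 17617 = -12288)
(Y(168) - 17195)*(Z(-119) + a) = (-99 - 17195)*(-119*(-5 - 119) - 12288) = -17294*(-119*(-124) - 12288) = -17294*(14756 - 12288) = -17294*2468 = -42681592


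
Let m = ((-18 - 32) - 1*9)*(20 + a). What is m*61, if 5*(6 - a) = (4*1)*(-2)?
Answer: -496662/5 ≈ -99332.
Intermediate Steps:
a = 38/5 (a = 6 - 4*1*(-2)/5 = 6 - 4*(-2)/5 = 6 - ⅕*(-8) = 6 + 8/5 = 38/5 ≈ 7.6000)
m = -8142/5 (m = ((-18 - 32) - 1*9)*(20 + 38/5) = (-50 - 9)*(138/5) = -59*138/5 = -8142/5 ≈ -1628.4)
m*61 = -8142/5*61 = -496662/5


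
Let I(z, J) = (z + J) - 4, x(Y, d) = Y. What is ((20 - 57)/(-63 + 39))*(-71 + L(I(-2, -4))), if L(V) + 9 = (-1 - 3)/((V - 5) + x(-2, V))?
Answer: -4181/34 ≈ -122.97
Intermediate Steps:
I(z, J) = -4 + J + z (I(z, J) = (J + z) - 4 = -4 + J + z)
L(V) = -9 - 4/(-7 + V) (L(V) = -9 + (-1 - 3)/((V - 5) - 2) = -9 - 4/((-5 + V) - 2) = -9 - 4/(-7 + V))
((20 - 57)/(-63 + 39))*(-71 + L(I(-2, -4))) = ((20 - 57)/(-63 + 39))*(-71 + (59 - 9*(-4 - 4 - 2))/(-7 + (-4 - 4 - 2))) = (-37/(-24))*(-71 + (59 - 9*(-10))/(-7 - 10)) = (-37*(-1/24))*(-71 + (59 + 90)/(-17)) = 37*(-71 - 1/17*149)/24 = 37*(-71 - 149/17)/24 = (37/24)*(-1356/17) = -4181/34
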